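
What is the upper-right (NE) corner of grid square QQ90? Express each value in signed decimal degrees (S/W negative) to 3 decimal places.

Field Q=16, Q=16: +16·20° lon, +16·10° lat → SW at lon 140°, lat 70°.
Square 9, 0: +9·2° lon, +0·1° lat → SW at lon 158°, lat 70°.
Cell spans 2° lon × 1° lat. NE corner is SW corner plus one full cell.
latitude 71.000, longitude 160.000.

71.000, 160.000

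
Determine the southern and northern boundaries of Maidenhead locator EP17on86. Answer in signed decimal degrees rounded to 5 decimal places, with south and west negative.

Field E=4, P=15: +4·20° lon, +15·10° lat → SW at lon -100°, lat 60°.
Square 1, 7: +1·2° lon, +7·1° lat → SW at lon -98°, lat 67°.
Subsquare o=14, n=13: +14·0.0833333° lon, +13·0.0416667° lat → SW at lon -96.8333°, lat 67.5417°.
Extended square 8, 6: +8·0.00833333° lon, +6·0.00416667° lat → SW at lon -96.7667°, lat 67.5667°.
Cell spans 0.00833333° lon × 0.00416667° lat.
south 67.56667, north 67.57083.

67.56667, 67.57083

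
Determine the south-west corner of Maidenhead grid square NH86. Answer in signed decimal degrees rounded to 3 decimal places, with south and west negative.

-14.000, 96.000

Field N=13, H=7: +13·20° lon, +7·10° lat → SW at lon 80°, lat -20°.
Square 8, 6: +8·2° lon, +6·1° lat → SW at lon 96°, lat -14°.
latitude -14.000, longitude 96.000.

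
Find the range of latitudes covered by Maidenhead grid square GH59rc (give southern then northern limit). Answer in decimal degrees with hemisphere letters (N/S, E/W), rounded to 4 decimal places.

10.9167° S, 10.8750° S

Field G=6, H=7: +6·20° lon, +7·10° lat → SW at lon -60°, lat -20°.
Square 5, 9: +5·2° lon, +9·1° lat → SW at lon -50°, lat -11°.
Subsquare r=17, c=2: +17·0.0833333° lon, +2·0.0416667° lat → SW at lon -48.5833°, lat -10.9167°.
Cell spans 0.0833333° lon × 0.0416667° lat.
south 10.9167° S, north 10.8750° S.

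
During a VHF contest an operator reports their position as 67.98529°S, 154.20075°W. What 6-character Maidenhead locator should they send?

Offset from 180°W / 90°S: lon 25.7993°, lat 22.0147°.
Field: lon ⌊25.7993/20⌋ = 1 → B; lat ⌊22.0147/10⌋ = 2 → C.
Square: lon ⌊5.7993/2⌋ = 2; lat ⌊2.0147/1⌋ = 2.
Subsquare: lon ⌊1.7993/0.0833333⌋ = 21 → v; lat ⌊0.0147/0.0416667⌋ = 0 → a.

BC22va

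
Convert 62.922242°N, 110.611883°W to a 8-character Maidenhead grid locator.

DP42qw61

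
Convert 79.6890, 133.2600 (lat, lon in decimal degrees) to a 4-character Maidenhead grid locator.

PQ69

Shift to the Maidenhead origin (180°W, 90°S): lon 313.26, lat 169.69.
Field: lon ⌊313.26/20⌋ = 15 → P; lat ⌊169.69/10⌋ = 16 → Q.
Square: lon ⌊13.26/2⌋ = 6; lat ⌊9.69/1⌋ = 9.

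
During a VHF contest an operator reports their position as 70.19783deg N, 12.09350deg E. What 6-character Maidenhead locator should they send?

Offset from 180°W / 90°S: lon 192.0935°, lat 160.1978°.
Field: 192.0935/20 → 9 → J, 160.1978/10 → 16 → Q; chars JQ.
Square: 12.0935/2 → 6, 0.1978/1 → 0; chars 60.
Subsquare: 0.0935/0.0833333 → 1 → b, 0.1978/0.0416667 → 4 → e; chars be.

JQ60be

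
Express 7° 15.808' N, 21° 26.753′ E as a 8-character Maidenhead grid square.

KJ07rg33

Add 180° to longitude and 90° to latitude: 201.44588, 97.26347.
Field: 201.44588/20 → 10 → K, 97.26347/10 → 9 → J; chars KJ.
Square: 1.44588/2 → 0, 7.26347/1 → 7; chars 07.
Subsquare: 1.44588/0.0833333 → 17 → r, 0.26347/0.0416667 → 6 → g; chars rg.
Extended square: 0.02922/0.00833333 → 3, 0.01347/0.00416667 → 3; chars 33.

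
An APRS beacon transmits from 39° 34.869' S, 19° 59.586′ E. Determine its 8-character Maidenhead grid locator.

JF90xk90

Offset from 180°W / 90°S: lon 199.99310°, lat 50.41885°.
Field (20°×10°, letters A–R): 199.99310/20 → 9 → J, 50.41885/10 → 5 → F; chars JF.
Square (2°×1°, digits 0–9): 19.99310/2 → 9, 0.41885/1 → 0; chars 90.
Subsquare (5′×2.5′, letters a–x): 1.99310/0.0833333 → 23 → x, 0.41885/0.0416667 → 10 → k; chars xk.
Extended square (30″×15″, digits 0–9): 0.07643/0.00833333 → 9, 0.00218/0.00416667 → 0; chars 90.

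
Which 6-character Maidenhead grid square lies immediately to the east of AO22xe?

Longitude subsquare x = 23; +1 → 24, wraps to 0 = a, carry into square.
Longitude square 2; +1 → 3.
The latitude characters are unchanged.

AO32ae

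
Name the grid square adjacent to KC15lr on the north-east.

Longitude subsquare l = 11; +1 → 12 = m.
Latitude subsquare r = 17; +1 → 18 = s.

KC15ms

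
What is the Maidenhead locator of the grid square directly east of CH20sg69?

CH20sg79

Longitude extended square 6; +1 → 7.
The latitude characters are unchanged.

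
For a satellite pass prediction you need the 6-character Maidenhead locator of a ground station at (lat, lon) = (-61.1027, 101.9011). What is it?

OC08wv

Add 180° to longitude and 90° to latitude: 281.9011, 28.8973.
Field: 281.9011/20 → 14 → O, 28.8973/10 → 2 → C; chars OC.
Square: 1.9011/2 → 0, 8.8973/1 → 8; chars 08.
Subsquare: 1.9011/0.0833333 → 22 → w, 0.8973/0.0416667 → 21 → v; chars wv.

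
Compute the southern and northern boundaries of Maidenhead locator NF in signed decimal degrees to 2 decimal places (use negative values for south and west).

-40.00, -30.00

Field N=13, F=5: +13·20° lon, +5·10° lat → SW at lon 80°, lat -40°.
Cell spans 20° lon × 10° lat.
south -40.00, north -30.00.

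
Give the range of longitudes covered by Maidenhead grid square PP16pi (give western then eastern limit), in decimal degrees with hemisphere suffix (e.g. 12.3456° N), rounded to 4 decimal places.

123.2500° E, 123.3333° E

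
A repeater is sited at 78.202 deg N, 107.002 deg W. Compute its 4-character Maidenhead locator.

DQ68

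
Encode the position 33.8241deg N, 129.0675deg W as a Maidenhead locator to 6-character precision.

Add 180° to longitude and 90° to latitude: 50.9325, 123.8241.
Field (20°×10°, letters A–R): 50.9325/20 → 2 → C, 123.8241/10 → 12 → M; chars CM.
Square (2°×1°, digits 0–9): 10.9325/2 → 5, 3.8241/1 → 3; chars 53.
Subsquare (5′×2.5′, letters a–x): 0.9325/0.0833333 → 11 → l, 0.8241/0.0416667 → 19 → t; chars lt.

CM53lt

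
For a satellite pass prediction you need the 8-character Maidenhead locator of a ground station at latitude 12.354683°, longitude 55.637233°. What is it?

Shift to the Maidenhead origin (180°W, 90°S): lon 235.63723, lat 102.35468.
Field (20°×10°, letters A–R): lon ⌊235.63723/20⌋ = 11 → L; lat ⌊102.35468/10⌋ = 10 → K.
Square (2°×1°, digits 0–9): lon ⌊15.63723/2⌋ = 7; lat ⌊2.35468/1⌋ = 2.
Subsquare (5′×2.5′, letters a–x): lon ⌊1.63723/0.0833333⌋ = 19 → t; lat ⌊0.35468/0.0416667⌋ = 8 → i.
Extended square (30″×15″, digits 0–9): lon ⌊0.05390/0.00833333⌋ = 6; lat ⌊0.02135/0.00416667⌋ = 5.

LK72ti65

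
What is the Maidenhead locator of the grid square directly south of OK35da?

OK34dx

Latitude subsquare a = 0; −1 → -1, wraps to 23 = x, carry into square.
Latitude square 5; −1 → 4.
The longitude characters are unchanged.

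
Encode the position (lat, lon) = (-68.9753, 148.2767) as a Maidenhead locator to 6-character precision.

Offset from 180°W / 90°S: lon 328.2767°, lat 21.0247°.
Field: lon ⌊328.2767/20⌋ = 16 → Q; lat ⌊21.0247/10⌋ = 2 → C.
Square: lon ⌊8.2767/2⌋ = 4; lat ⌊1.0247/1⌋ = 1.
Subsquare: lon ⌊0.2767/0.0833333⌋ = 3 → d; lat ⌊0.0247/0.0416667⌋ = 0 → a.

QC41da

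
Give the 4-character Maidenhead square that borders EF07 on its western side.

Longitude square 0; −1 → -1, wraps to 9, carry into field.
Longitude field E = 4; −1 → 3 = D.
The latitude characters are unchanged.

DF97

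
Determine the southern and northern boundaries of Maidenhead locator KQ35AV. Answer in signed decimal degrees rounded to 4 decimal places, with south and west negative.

75.8750, 75.9167

Field K=10, Q=16: +10·20° lon, +16·10° lat → SW at lon 20°, lat 70°.
Square 3, 5: +3·2° lon, +5·1° lat → SW at lon 26°, lat 75°.
Subsquare a=0, v=21: +0·0.0833333° lon, +21·0.0416667° lat → SW at lon 26°, lat 75.875°.
Cell spans 0.0833333° lon × 0.0416667° lat.
south 75.8750, north 75.9167.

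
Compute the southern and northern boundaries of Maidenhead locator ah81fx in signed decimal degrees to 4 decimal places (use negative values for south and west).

Field A=0, H=7: +0·20° lon, +7·10° lat → SW at lon -180°, lat -20°.
Square 8, 1: +8·2° lon, +1·1° lat → SW at lon -164°, lat -19°.
Subsquare f=5, x=23: +5·0.0833333° lon, +23·0.0416667° lat → SW at lon -163.583°, lat -18.0417°.
Cell spans 0.0833333° lon × 0.0416667° lat.
south -18.0417, north -18.0000.

-18.0417, -18.0000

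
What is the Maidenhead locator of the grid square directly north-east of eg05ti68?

Longitude extended square 6; +1 → 7.
Latitude extended square 8; +1 → 9.

EG05ti79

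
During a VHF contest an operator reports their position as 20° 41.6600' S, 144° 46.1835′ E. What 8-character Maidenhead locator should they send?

QG29jh23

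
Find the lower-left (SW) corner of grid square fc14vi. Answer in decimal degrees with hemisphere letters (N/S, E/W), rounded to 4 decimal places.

65.6667° S, 76.2500° W

Field F=5, C=2: +5·20° lon, +2·10° lat → SW at lon -80°, lat -70°.
Square 1, 4: +1·2° lon, +4·1° lat → SW at lon -78°, lat -66°.
Subsquare v=21, i=8: +21·0.0833333° lon, +8·0.0416667° lat → SW at lon -76.25°, lat -65.6667°.
latitude 65.6667° S, longitude 76.2500° W.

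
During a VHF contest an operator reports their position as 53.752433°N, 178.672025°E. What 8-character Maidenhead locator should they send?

RO93is00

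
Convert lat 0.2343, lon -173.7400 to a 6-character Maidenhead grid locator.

AJ30df

Shift to the Maidenhead origin (180°W, 90°S): lon 6.2600, lat 90.2343.
Field: 6.2600/20 → 0 → A, 90.2343/10 → 9 → J; chars AJ.
Square: 6.2600/2 → 3, 0.2343/1 → 0; chars 30.
Subsquare: 0.2600/0.0833333 → 3 → d, 0.2343/0.0416667 → 5 → f; chars df.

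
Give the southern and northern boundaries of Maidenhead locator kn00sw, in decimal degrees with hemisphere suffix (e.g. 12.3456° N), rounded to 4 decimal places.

40.9167° N, 40.9583° N

Field K=10, N=13: +10·20° lon, +13·10° lat → SW at lon 20°, lat 40°.
Square 0, 0: +0·2° lon, +0·1° lat → SW at lon 20°, lat 40°.
Subsquare s=18, w=22: +18·0.0833333° lon, +22·0.0416667° lat → SW at lon 21.5°, lat 40.9167°.
Cell spans 0.0833333° lon × 0.0416667° lat.
south 40.9167° N, north 40.9583° N.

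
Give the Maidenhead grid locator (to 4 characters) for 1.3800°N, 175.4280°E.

RJ71

Offset from 180°W / 90°S: lon 355.43°, lat 91.38°.
Field (20°×10°, letters A–R): 355.43/20 → 17 → R, 91.38/10 → 9 → J; chars RJ.
Square (2°×1°, digits 0–9): 15.43/2 → 7, 1.38/1 → 1; chars 71.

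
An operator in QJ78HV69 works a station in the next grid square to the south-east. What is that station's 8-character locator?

Longitude extended square 6; +1 → 7.
Latitude extended square 9; −1 → 8.

QJ78hv78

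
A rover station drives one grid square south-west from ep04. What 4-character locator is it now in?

Longitude square 0; −1 → -1, wraps to 9, carry into field.
Longitude field E = 4; −1 → 3 = D.
Latitude square 4; −1 → 3.

DP93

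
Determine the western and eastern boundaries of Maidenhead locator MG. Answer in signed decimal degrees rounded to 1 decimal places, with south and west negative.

60.0, 80.0

Field M=12, G=6: +12·20° lon, +6·10° lat → SW at lon 60°, lat -30°.
Cell spans 20° lon × 10° lat.
west 60.0, east 80.0.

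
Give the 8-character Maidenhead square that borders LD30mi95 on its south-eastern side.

LD30ni04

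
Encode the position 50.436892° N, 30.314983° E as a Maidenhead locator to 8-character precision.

KO50dk74

Shift to the Maidenhead origin (180°W, 90°S): lon 210.31498, lat 140.43689.
Field: 210.31498/20 → 10 → K, 140.43689/10 → 14 → O; chars KO.
Square: 10.31498/2 → 5, 0.43689/1 → 0; chars 50.
Subsquare: 0.31498/0.0833333 → 3 → d, 0.43689/0.0416667 → 10 → k; chars dk.
Extended square: 0.06498/0.00833333 → 7, 0.02023/0.00416667 → 4; chars 74.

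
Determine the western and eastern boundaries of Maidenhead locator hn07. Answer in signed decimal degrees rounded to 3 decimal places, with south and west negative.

-40.000, -38.000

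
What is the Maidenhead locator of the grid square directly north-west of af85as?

Longitude subsquare a = 0; −1 → -1, wraps to 23 = x, carry into square.
Longitude square 8; −1 → 7.
Latitude subsquare s = 18; +1 → 19 = t.

AF75xt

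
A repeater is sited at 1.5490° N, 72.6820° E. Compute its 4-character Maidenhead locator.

Offset from 180°W / 90°S: lon 252.68°, lat 91.55°.
Field: 252.68/20 → 12 → M, 91.55/10 → 9 → J; chars MJ.
Square: 12.68/2 → 6, 1.55/1 → 1; chars 61.

MJ61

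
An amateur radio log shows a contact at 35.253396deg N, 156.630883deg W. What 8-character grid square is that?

BM15qg40

Offset from 180°W / 90°S: lon 23.36912°, lat 125.25340°.
Field: lon ⌊23.36912/20⌋ = 1 → B; lat ⌊125.25340/10⌋ = 12 → M.
Square: lon ⌊3.36912/2⌋ = 1; lat ⌊5.25340/1⌋ = 5.
Subsquare: lon ⌊1.36912/0.0833333⌋ = 16 → q; lat ⌊0.25340/0.0416667⌋ = 6 → g.
Extended square: lon ⌊0.03578/0.00833333⌋ = 4; lat ⌊0.00340/0.00416667⌋ = 0.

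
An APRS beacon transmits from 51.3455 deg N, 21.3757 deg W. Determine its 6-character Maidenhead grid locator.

HO91hi

Shift to the Maidenhead origin (180°W, 90°S): lon 158.6243, lat 141.3455.
Field: 158.6243/20 → 7 → H, 141.3455/10 → 14 → O; chars HO.
Square: 18.6243/2 → 9, 1.3455/1 → 1; chars 91.
Subsquare: 0.6243/0.0833333 → 7 → h, 0.3455/0.0416667 → 8 → i; chars hi.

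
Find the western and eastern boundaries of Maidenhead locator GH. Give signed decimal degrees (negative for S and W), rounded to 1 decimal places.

-60.0, -40.0

Field G=6, H=7: +6·20° lon, +7·10° lat → SW at lon -60°, lat -20°.
Cell spans 20° lon × 10° lat.
west -60.0, east -40.0.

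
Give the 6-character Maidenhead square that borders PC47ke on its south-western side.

PC47jd

Longitude subsquare k = 10; −1 → 9 = j.
Latitude subsquare e = 4; −1 → 3 = d.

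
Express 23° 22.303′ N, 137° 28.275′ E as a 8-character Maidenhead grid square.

PL83ri69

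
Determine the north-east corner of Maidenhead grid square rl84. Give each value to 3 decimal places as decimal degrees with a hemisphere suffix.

25.000° N, 178.000° E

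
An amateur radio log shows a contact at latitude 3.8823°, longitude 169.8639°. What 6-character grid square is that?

RJ43wv

Offset from 180°W / 90°S: lon 349.8639°, lat 93.8823°.
Field: 349.8639/20 → 17 → R, 93.8823/10 → 9 → J; chars RJ.
Square: 9.8639/2 → 4, 3.8823/1 → 3; chars 43.
Subsquare: 1.8639/0.0833333 → 22 → w, 0.8823/0.0416667 → 21 → v; chars wv.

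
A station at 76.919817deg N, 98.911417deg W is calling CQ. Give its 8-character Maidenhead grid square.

EQ06nw00

Add 180° to longitude and 90° to latitude: 81.08858, 166.91982.
Field (20°×10°, letters A–R): 81.08858/20 → 4 → E, 166.91982/10 → 16 → Q; chars EQ.
Square (2°×1°, digits 0–9): 1.08858/2 → 0, 6.91982/1 → 6; chars 06.
Subsquare (5′×2.5′, letters a–x): 1.08858/0.0833333 → 13 → n, 0.91982/0.0416667 → 22 → w; chars nw.
Extended square (30″×15″, digits 0–9): 0.00525/0.00833333 → 0, 0.00315/0.00416667 → 0; chars 00.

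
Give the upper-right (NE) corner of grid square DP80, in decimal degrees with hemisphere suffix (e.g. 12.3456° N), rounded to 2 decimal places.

61.00° N, 102.00° W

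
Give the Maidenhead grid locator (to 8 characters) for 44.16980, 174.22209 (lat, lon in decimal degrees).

Shift to the Maidenhead origin (180°W, 90°S): lon 354.22209, lat 134.16980.
Field: lon ⌊354.22209/20⌋ = 17 → R; lat ⌊134.16980/10⌋ = 13 → N.
Square: lon ⌊14.22209/2⌋ = 7; lat ⌊4.16980/1⌋ = 4.
Subsquare: lon ⌊0.22209/0.0833333⌋ = 2 → c; lat ⌊0.16980/0.0416667⌋ = 4 → e.
Extended square: lon ⌊0.05542/0.00833333⌋ = 6; lat ⌊0.00313/0.00416667⌋ = 0.

RN74ce60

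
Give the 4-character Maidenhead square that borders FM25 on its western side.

FM15

Longitude square 2; −1 → 1.
The latitude characters are unchanged.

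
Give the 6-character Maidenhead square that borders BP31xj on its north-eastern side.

BP41ak

Longitude subsquare x = 23; +1 → 24, wraps to 0 = a, carry into square.
Longitude square 3; +1 → 4.
Latitude subsquare j = 9; +1 → 10 = k.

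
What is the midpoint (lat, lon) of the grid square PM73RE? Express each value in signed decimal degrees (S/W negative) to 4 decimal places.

33.1875, 135.4583

Field P=15, M=12: +15·20° lon, +12·10° lat → SW at lon 120°, lat 30°.
Square 7, 3: +7·2° lon, +3·1° lat → SW at lon 134°, lat 33°.
Subsquare r=17, e=4: +17·0.0833333° lon, +4·0.0416667° lat → SW at lon 135.417°, lat 33.1667°.
Cell spans 0.0833333° lon × 0.0416667° lat. Centre is SW corner plus half of each.
latitude 33.1875, longitude 135.4583.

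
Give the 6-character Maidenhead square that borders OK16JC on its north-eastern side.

Longitude subsquare j = 9; +1 → 10 = k.
Latitude subsquare c = 2; +1 → 3 = d.

OK16kd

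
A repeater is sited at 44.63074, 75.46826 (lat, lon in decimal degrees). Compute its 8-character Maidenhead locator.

MN74rp61

Offset from 180°W / 90°S: lon 255.46826°, lat 134.63074°.
Field: 255.46826/20 → 12 → M, 134.63074/10 → 13 → N; chars MN.
Square: 15.46826/2 → 7, 4.63074/1 → 4; chars 74.
Subsquare: 1.46826/0.0833333 → 17 → r, 0.63074/0.0416667 → 15 → p; chars rp.
Extended square: 0.05159/0.00833333 → 6, 0.00574/0.00416667 → 1; chars 61.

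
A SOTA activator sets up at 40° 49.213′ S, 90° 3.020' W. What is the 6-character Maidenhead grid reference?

Add 180° to longitude and 90° to latitude: 89.9497, 49.1798.
Field: lon ⌊89.9497/20⌋ = 4 → E; lat ⌊49.1798/10⌋ = 4 → E.
Square: lon ⌊9.9497/2⌋ = 4; lat ⌊9.1798/1⌋ = 9.
Subsquare: lon ⌊1.9497/0.0833333⌋ = 23 → x; lat ⌊0.1798/0.0416667⌋ = 4 → e.

EE49xe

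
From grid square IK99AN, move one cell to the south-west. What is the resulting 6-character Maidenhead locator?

IK89xm

Longitude subsquare a = 0; −1 → -1, wraps to 23 = x, carry into square.
Longitude square 9; −1 → 8.
Latitude subsquare n = 13; −1 → 12 = m.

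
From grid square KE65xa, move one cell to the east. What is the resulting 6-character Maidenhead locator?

KE75aa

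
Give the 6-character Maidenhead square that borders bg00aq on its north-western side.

Longitude subsquare a = 0; −1 → -1, wraps to 23 = x, carry into square.
Longitude square 0; −1 → -1, wraps to 9, carry into field.
Longitude field B = 1; −1 → 0 = A.
Latitude subsquare q = 16; +1 → 17 = r.

AG90xr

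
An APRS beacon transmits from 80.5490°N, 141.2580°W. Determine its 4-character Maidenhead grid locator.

BR90

Shift to the Maidenhead origin (180°W, 90°S): lon 38.74, lat 170.55.
Field: 38.74/20 → 1 → B, 170.55/10 → 17 → R; chars BR.
Square: 18.74/2 → 9, 0.55/1 → 0; chars 90.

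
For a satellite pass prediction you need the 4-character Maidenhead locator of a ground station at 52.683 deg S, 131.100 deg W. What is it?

CD47

Offset from 180°W / 90°S: lon 48.90°, lat 37.32°.
Field: lon ⌊48.90/20⌋ = 2 → C; lat ⌊37.32/10⌋ = 3 → D.
Square: lon ⌊8.90/2⌋ = 4; lat ⌊7.32/1⌋ = 7.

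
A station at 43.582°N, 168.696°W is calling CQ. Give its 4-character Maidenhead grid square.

AN53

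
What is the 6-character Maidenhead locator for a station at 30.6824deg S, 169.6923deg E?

RF49uh

Offset from 180°W / 90°S: lon 349.6923°, lat 59.3176°.
Field (20°×10°, letters A–R): lon ⌊349.6923/20⌋ = 17 → R; lat ⌊59.3176/10⌋ = 5 → F.
Square (2°×1°, digits 0–9): lon ⌊9.6923/2⌋ = 4; lat ⌊9.3176/1⌋ = 9.
Subsquare (5′×2.5′, letters a–x): lon ⌊1.6923/0.0833333⌋ = 20 → u; lat ⌊0.3176/0.0416667⌋ = 7 → h.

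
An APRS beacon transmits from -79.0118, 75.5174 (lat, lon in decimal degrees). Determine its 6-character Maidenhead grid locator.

MB70sx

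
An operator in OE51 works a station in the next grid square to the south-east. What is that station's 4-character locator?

OE60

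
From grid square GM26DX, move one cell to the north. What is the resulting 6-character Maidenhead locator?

Latitude subsquare x = 23; +1 → 24, wraps to 0 = a, carry into square.
Latitude square 6; +1 → 7.
The longitude characters are unchanged.

GM27da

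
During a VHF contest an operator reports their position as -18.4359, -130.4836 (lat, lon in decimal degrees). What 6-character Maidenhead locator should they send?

CH41sn

Shift to the Maidenhead origin (180°W, 90°S): lon 49.5164, lat 71.5641.
Field (20°×10°, letters A–R): 49.5164/20 → 2 → C, 71.5641/10 → 7 → H; chars CH.
Square (2°×1°, digits 0–9): 9.5164/2 → 4, 1.5641/1 → 1; chars 41.
Subsquare (5′×2.5′, letters a–x): 1.5164/0.0833333 → 18 → s, 0.5641/0.0416667 → 13 → n; chars sn.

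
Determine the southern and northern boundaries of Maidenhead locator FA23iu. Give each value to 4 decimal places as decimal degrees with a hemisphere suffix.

Field F=5, A=0: +5·20° lon, +0·10° lat → SW at lon -80°, lat -90°.
Square 2, 3: +2·2° lon, +3·1° lat → SW at lon -76°, lat -87°.
Subsquare i=8, u=20: +8·0.0833333° lon, +20·0.0416667° lat → SW at lon -75.3333°, lat -86.1667°.
Cell spans 0.0833333° lon × 0.0416667° lat.
south 86.1667° S, north 86.1250° S.

86.1667° S, 86.1250° S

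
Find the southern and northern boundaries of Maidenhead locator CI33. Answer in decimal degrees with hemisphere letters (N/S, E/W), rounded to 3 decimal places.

Field C=2, I=8: +2·20° lon, +8·10° lat → SW at lon -140°, lat -10°.
Square 3, 3: +3·2° lon, +3·1° lat → SW at lon -134°, lat -7°.
Cell spans 2° lon × 1° lat.
south 7.000° S, north 6.000° S.

7.000° S, 6.000° S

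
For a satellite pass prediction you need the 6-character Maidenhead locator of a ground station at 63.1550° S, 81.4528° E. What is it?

Offset from 180°W / 90°S: lon 261.4528°, lat 26.8450°.
Field: 261.4528/20 → 13 → N, 26.8450/10 → 2 → C; chars NC.
Square: 1.4528/2 → 0, 6.8450/1 → 6; chars 06.
Subsquare: 1.4528/0.0833333 → 17 → r, 0.8450/0.0416667 → 20 → u; chars ru.

NC06ru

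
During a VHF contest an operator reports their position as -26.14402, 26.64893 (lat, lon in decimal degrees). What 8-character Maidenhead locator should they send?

KG33hu75

Add 180° to longitude and 90° to latitude: 206.64893, 63.85598.
Field: 206.64893/20 → 10 → K, 63.85598/10 → 6 → G; chars KG.
Square: 6.64893/2 → 3, 3.85598/1 → 3; chars 33.
Subsquare: 0.64893/0.0833333 → 7 → h, 0.85598/0.0416667 → 20 → u; chars hu.
Extended square: 0.06560/0.00833333 → 7, 0.02265/0.00416667 → 5; chars 75.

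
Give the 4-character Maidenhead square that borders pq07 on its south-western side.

Longitude square 0; −1 → -1, wraps to 9, carry into field.
Longitude field P = 15; −1 → 14 = O.
Latitude square 7; −1 → 6.

OQ96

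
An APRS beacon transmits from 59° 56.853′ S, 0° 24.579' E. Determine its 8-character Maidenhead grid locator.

Add 180° to longitude and 90° to latitude: 180.40965, 30.05245.
Field (20°×10°, letters A–R): 180.40965/20 → 9 → J, 30.05245/10 → 3 → D; chars JD.
Square (2°×1°, digits 0–9): 0.40965/2 → 0, 0.05245/1 → 0; chars 00.
Subsquare (5′×2.5′, letters a–x): 0.40965/0.0833333 → 4 → e, 0.05245/0.0416667 → 1 → b; chars eb.
Extended square (30″×15″, digits 0–9): 0.07632/0.00833333 → 9, 0.01078/0.00416667 → 2; chars 92.

JD00eb92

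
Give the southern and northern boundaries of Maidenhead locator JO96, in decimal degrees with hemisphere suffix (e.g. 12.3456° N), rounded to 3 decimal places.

56.000° N, 57.000° N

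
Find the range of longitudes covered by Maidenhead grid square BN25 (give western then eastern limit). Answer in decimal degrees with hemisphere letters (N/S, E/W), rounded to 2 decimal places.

Field B=1, N=13: +1·20° lon, +13·10° lat → SW at lon -160°, lat 40°.
Square 2, 5: +2·2° lon, +5·1° lat → SW at lon -156°, lat 45°.
Cell spans 2° lon × 1° lat.
west 156.00° W, east 154.00° W.

156.00° W, 154.00° W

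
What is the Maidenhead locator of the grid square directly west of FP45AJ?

FP35xj

Longitude subsquare a = 0; −1 → -1, wraps to 23 = x, carry into square.
Longitude square 4; −1 → 3.
The latitude characters are unchanged.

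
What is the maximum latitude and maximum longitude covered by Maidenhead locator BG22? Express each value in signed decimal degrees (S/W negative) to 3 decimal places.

Field B=1, G=6: +1·20° lon, +6·10° lat → SW at lon -160°, lat -30°.
Square 2, 2: +2·2° lon, +2·1° lat → SW at lon -156°, lat -28°.
Cell spans 2° lon × 1° lat. NE corner is SW corner plus one full cell.
latitude -27.000, longitude -154.000.

-27.000, -154.000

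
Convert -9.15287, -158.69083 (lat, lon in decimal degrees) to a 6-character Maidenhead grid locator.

BI00pu

Shift to the Maidenhead origin (180°W, 90°S): lon 21.3092, lat 80.8471.
Field: lon ⌊21.3092/20⌋ = 1 → B; lat ⌊80.8471/10⌋ = 8 → I.
Square: lon ⌊1.3092/2⌋ = 0; lat ⌊0.8471/1⌋ = 0.
Subsquare: lon ⌊1.3092/0.0833333⌋ = 15 → p; lat ⌊0.8471/0.0416667⌋ = 20 → u.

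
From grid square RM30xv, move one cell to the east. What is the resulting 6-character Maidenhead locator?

Longitude subsquare x = 23; +1 → 24, wraps to 0 = a, carry into square.
Longitude square 3; +1 → 4.
The latitude characters are unchanged.

RM40av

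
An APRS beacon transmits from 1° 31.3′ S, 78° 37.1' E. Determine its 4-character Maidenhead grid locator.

Offset from 180°W / 90°S: lon 258.62°, lat 88.48°.
Field: 258.62/20 → 12 → M, 88.48/10 → 8 → I; chars MI.
Square: 18.62/2 → 9, 8.48/1 → 8; chars 98.

MI98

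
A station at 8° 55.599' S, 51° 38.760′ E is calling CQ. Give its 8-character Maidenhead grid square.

Shift to the Maidenhead origin (180°W, 90°S): lon 231.64600, lat 81.07335.
Field: lon ⌊231.64600/20⌋ = 11 → L; lat ⌊81.07335/10⌋ = 8 → I.
Square: lon ⌊11.64600/2⌋ = 5; lat ⌊1.07335/1⌋ = 1.
Subsquare: lon ⌊1.64600/0.0833333⌋ = 19 → t; lat ⌊0.07335/0.0416667⌋ = 1 → b.
Extended square: lon ⌊0.06267/0.00833333⌋ = 7; lat ⌊0.03168/0.00416667⌋ = 7.

LI51tb77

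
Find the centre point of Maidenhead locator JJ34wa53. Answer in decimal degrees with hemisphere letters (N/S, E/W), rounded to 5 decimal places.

4.01458° N, 7.87917° E

Field J=9, J=9: +9·20° lon, +9·10° lat → SW at lon 0°, lat 0°.
Square 3, 4: +3·2° lon, +4·1° lat → SW at lon 6°, lat 4°.
Subsquare w=22, a=0: +22·0.0833333° lon, +0·0.0416667° lat → SW at lon 7.83333°, lat 4°.
Extended square 5, 3: +5·0.00833333° lon, +3·0.00416667° lat → SW at lon 7.875°, lat 4.0125°.
Cell spans 0.00833333° lon × 0.00416667° lat. Centre is SW corner plus half of each.
latitude 4.01458° N, longitude 7.87917° E.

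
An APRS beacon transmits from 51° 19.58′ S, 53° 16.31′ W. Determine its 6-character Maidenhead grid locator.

Add 180° to longitude and 90° to latitude: 126.7282, 38.6737.
Field (20°×10°, letters A–R): 126.7282/20 → 6 → G, 38.6737/10 → 3 → D; chars GD.
Square (2°×1°, digits 0–9): 6.7282/2 → 3, 8.6737/1 → 8; chars 38.
Subsquare (5′×2.5′, letters a–x): 0.7282/0.0833333 → 8 → i, 0.6737/0.0416667 → 16 → q; chars iq.

GD38iq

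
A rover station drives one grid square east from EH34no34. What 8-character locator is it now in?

EH34no44

Longitude extended square 3; +1 → 4.
The latitude characters are unchanged.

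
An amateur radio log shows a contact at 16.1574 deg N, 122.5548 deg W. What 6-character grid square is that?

CK86rd

Shift to the Maidenhead origin (180°W, 90°S): lon 57.4452, lat 106.1574.
Field: lon ⌊57.4452/20⌋ = 2 → C; lat ⌊106.1574/10⌋ = 10 → K.
Square: lon ⌊17.4452/2⌋ = 8; lat ⌊6.1574/1⌋ = 6.
Subsquare: lon ⌊1.4452/0.0833333⌋ = 17 → r; lat ⌊0.1574/0.0416667⌋ = 3 → d.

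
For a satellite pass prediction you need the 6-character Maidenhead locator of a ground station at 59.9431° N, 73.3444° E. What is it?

MO69qw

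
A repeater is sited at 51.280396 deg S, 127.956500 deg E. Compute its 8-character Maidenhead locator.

Add 180° to longitude and 90° to latitude: 307.95650, 38.71960.
Field: 307.95650/20 → 15 → P, 38.71960/10 → 3 → D; chars PD.
Square: 7.95650/2 → 3, 8.71960/1 → 8; chars 38.
Subsquare: 1.95650/0.0833333 → 23 → x, 0.71960/0.0416667 → 17 → r; chars xr.
Extended square: 0.03983/0.00833333 → 4, 0.01127/0.00416667 → 2; chars 42.

PD38xr42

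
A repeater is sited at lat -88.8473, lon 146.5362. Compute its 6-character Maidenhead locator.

QA31gd

Shift to the Maidenhead origin (180°W, 90°S): lon 326.5362, lat 1.1527.
Field: lon ⌊326.5362/20⌋ = 16 → Q; lat ⌊1.1527/10⌋ = 0 → A.
Square: lon ⌊6.5362/2⌋ = 3; lat ⌊1.1527/1⌋ = 1.
Subsquare: lon ⌊0.5362/0.0833333⌋ = 6 → g; lat ⌊0.1527/0.0416667⌋ = 3 → d.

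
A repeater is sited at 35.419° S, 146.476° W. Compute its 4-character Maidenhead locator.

Offset from 180°W / 90°S: lon 33.52°, lat 54.58°.
Field: 33.52/20 → 1 → B, 54.58/10 → 5 → F; chars BF.
Square: 13.52/2 → 6, 4.58/1 → 4; chars 64.

BF64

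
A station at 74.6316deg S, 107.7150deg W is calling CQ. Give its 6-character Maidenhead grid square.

DB65di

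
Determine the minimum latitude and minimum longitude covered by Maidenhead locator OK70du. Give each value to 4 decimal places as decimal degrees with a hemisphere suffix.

10.8333° N, 114.2500° E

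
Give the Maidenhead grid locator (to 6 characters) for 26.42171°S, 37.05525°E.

KG83mn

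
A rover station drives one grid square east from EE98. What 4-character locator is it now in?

FE08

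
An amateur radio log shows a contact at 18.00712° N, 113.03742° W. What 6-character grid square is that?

DK38la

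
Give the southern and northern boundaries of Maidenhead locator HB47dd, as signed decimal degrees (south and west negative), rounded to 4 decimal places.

-72.8750, -72.8333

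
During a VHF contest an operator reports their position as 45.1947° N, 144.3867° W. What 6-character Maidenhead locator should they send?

BN75te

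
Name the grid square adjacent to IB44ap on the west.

IB34xp

Longitude subsquare a = 0; −1 → -1, wraps to 23 = x, carry into square.
Longitude square 4; −1 → 3.
The latitude characters are unchanged.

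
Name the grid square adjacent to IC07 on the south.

IC06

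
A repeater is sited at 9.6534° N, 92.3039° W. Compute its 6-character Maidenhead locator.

EJ39up

Shift to the Maidenhead origin (180°W, 90°S): lon 87.6961, lat 99.6534.
Field: 87.6961/20 → 4 → E, 99.6534/10 → 9 → J; chars EJ.
Square: 7.6961/2 → 3, 9.6534/1 → 9; chars 39.
Subsquare: 1.6961/0.0833333 → 20 → u, 0.6534/0.0416667 → 15 → p; chars up.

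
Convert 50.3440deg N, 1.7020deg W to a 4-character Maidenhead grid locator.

Shift to the Maidenhead origin (180°W, 90°S): lon 178.30, lat 140.34.
Field: lon ⌊178.30/20⌋ = 8 → I; lat ⌊140.34/10⌋ = 14 → O.
Square: lon ⌊18.30/2⌋ = 9; lat ⌊0.34/1⌋ = 0.

IO90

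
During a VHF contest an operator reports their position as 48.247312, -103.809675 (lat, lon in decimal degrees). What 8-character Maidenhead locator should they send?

Add 180° to longitude and 90° to latitude: 76.19033, 138.24731.
Field (20°×10°, letters A–R): lon ⌊76.19033/20⌋ = 3 → D; lat ⌊138.24731/10⌋ = 13 → N.
Square (2°×1°, digits 0–9): lon ⌊16.19033/2⌋ = 8; lat ⌊8.24731/1⌋ = 8.
Subsquare (5′×2.5′, letters a–x): lon ⌊0.19033/0.0833333⌋ = 2 → c; lat ⌊0.24731/0.0416667⌋ = 5 → f.
Extended square (30″×15″, digits 0–9): lon ⌊0.02366/0.00833333⌋ = 2; lat ⌊0.03898/0.00416667⌋ = 9.

DN88cf29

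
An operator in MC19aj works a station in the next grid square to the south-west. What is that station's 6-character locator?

MC09xi

Longitude subsquare a = 0; −1 → -1, wraps to 23 = x, carry into square.
Longitude square 1; −1 → 0.
Latitude subsquare j = 9; −1 → 8 = i.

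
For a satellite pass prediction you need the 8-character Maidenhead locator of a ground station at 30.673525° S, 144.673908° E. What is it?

QF29ih08

Shift to the Maidenhead origin (180°W, 90°S): lon 324.67391, lat 59.32648.
Field (20°×10°, letters A–R): 324.67391/20 → 16 → Q, 59.32648/10 → 5 → F; chars QF.
Square (2°×1°, digits 0–9): 4.67391/2 → 2, 9.32648/1 → 9; chars 29.
Subsquare (5′×2.5′, letters a–x): 0.67391/0.0833333 → 8 → i, 0.32648/0.0416667 → 7 → h; chars ih.
Extended square (30″×15″, digits 0–9): 0.00724/0.00833333 → 0, 0.03481/0.00416667 → 8; chars 08.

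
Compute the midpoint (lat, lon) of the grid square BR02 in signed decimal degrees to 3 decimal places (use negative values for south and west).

Field B=1, R=17: +1·20° lon, +17·10° lat → SW at lon -160°, lat 80°.
Square 0, 2: +0·2° lon, +2·1° lat → SW at lon -160°, lat 82°.
Cell spans 2° lon × 1° lat. Centre is SW corner plus half of each.
latitude 82.500, longitude -159.000.

82.500, -159.000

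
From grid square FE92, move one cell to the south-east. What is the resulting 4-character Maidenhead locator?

Longitude square 9; +1 → 10, wraps to 0, carry into field.
Longitude field F = 5; +1 → 6 = G.
Latitude square 2; −1 → 1.

GE01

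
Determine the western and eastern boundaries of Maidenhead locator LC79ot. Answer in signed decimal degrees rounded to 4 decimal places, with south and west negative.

55.1667, 55.2500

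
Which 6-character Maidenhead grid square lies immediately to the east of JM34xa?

JM44aa

Longitude subsquare x = 23; +1 → 24, wraps to 0 = a, carry into square.
Longitude square 3; +1 → 4.
The latitude characters are unchanged.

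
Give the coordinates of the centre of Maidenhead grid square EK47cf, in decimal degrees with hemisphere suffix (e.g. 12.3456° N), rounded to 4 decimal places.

Field E=4, K=10: +4·20° lon, +10·10° lat → SW at lon -100°, lat 10°.
Square 4, 7: +4·2° lon, +7·1° lat → SW at lon -92°, lat 17°.
Subsquare c=2, f=5: +2·0.0833333° lon, +5·0.0416667° lat → SW at lon -91.8333°, lat 17.2083°.
Cell spans 0.0833333° lon × 0.0416667° lat. Centre is SW corner plus half of each.
latitude 17.2292° N, longitude 91.7917° W.

17.2292° N, 91.7917° W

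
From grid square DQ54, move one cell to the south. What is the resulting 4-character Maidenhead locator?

DQ53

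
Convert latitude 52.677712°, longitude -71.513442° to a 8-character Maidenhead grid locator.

FO42fq82

Add 180° to longitude and 90° to latitude: 108.48656, 142.67771.
Field: 108.48656/20 → 5 → F, 142.67771/10 → 14 → O; chars FO.
Square: 8.48656/2 → 4, 2.67771/1 → 2; chars 42.
Subsquare: 0.48656/0.0833333 → 5 → f, 0.67771/0.0416667 → 16 → q; chars fq.
Extended square: 0.06989/0.00833333 → 8, 0.01105/0.00416667 → 2; chars 82.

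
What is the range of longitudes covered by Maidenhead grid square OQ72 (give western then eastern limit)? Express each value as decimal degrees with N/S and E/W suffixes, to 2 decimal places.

114.00° E, 116.00° E

Field O=14, Q=16: +14·20° lon, +16·10° lat → SW at lon 100°, lat 70°.
Square 7, 2: +7·2° lon, +2·1° lat → SW at lon 114°, lat 72°.
Cell spans 2° lon × 1° lat.
west 114.00° E, east 116.00° E.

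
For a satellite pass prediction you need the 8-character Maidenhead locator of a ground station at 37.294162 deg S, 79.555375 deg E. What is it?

Offset from 180°W / 90°S: lon 259.55538°, lat 52.70584°.
Field: lon ⌊259.55538/20⌋ = 12 → M; lat ⌊52.70584/10⌋ = 5 → F.
Square: lon ⌊19.55538/2⌋ = 9; lat ⌊2.70584/1⌋ = 2.
Subsquare: lon ⌊1.55538/0.0833333⌋ = 18 → s; lat ⌊0.70584/0.0416667⌋ = 16 → q.
Extended square: lon ⌊0.05538/0.00833333⌋ = 6; lat ⌊0.03917/0.00416667⌋ = 9.

MF92sq69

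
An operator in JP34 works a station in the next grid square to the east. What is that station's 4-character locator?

JP44

Longitude square 3; +1 → 4.
The latitude characters are unchanged.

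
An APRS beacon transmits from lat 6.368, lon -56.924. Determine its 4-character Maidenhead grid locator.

Offset from 180°W / 90°S: lon 123.08°, lat 96.37°.
Field: lon ⌊123.08/20⌋ = 6 → G; lat ⌊96.37/10⌋ = 9 → J.
Square: lon ⌊3.08/2⌋ = 1; lat ⌊6.37/1⌋ = 6.

GJ16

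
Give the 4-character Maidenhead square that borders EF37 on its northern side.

EF38

Latitude square 7; +1 → 8.
The longitude characters are unchanged.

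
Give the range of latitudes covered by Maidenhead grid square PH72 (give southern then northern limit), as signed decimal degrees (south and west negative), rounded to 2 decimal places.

Field P=15, H=7: +15·20° lon, +7·10° lat → SW at lon 120°, lat -20°.
Square 7, 2: +7·2° lon, +2·1° lat → SW at lon 134°, lat -18°.
Cell spans 2° lon × 1° lat.
south -18.00, north -17.00.

-18.00, -17.00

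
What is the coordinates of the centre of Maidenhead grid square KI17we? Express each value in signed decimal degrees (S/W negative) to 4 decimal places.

-2.8125, 23.8750

Field K=10, I=8: +10·20° lon, +8·10° lat → SW at lon 20°, lat -10°.
Square 1, 7: +1·2° lon, +7·1° lat → SW at lon 22°, lat -3°.
Subsquare w=22, e=4: +22·0.0833333° lon, +4·0.0416667° lat → SW at lon 23.8333°, lat -2.83333°.
Cell spans 0.0833333° lon × 0.0416667° lat. Centre is SW corner plus half of each.
latitude -2.8125, longitude 23.8750.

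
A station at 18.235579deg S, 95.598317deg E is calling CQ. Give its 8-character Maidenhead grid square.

Shift to the Maidenhead origin (180°W, 90°S): lon 275.59832, lat 71.76442.
Field: lon ⌊275.59832/20⌋ = 13 → N; lat ⌊71.76442/10⌋ = 7 → H.
Square: lon ⌊15.59832/2⌋ = 7; lat ⌊1.76442/1⌋ = 1.
Subsquare: lon ⌊1.59832/0.0833333⌋ = 19 → t; lat ⌊0.76442/0.0416667⌋ = 18 → s.
Extended square: lon ⌊0.01498/0.00833333⌋ = 1; lat ⌊0.01442/0.00416667⌋ = 3.

NH71ts13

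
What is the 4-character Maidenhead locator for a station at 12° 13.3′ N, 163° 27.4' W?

AK82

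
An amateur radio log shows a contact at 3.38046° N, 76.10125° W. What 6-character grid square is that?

Add 180° to longitude and 90° to latitude: 103.8988, 93.3805.
Field (20°×10°, letters A–R): lon ⌊103.8988/20⌋ = 5 → F; lat ⌊93.3805/10⌋ = 9 → J.
Square (2°×1°, digits 0–9): lon ⌊3.8988/2⌋ = 1; lat ⌊3.3805/1⌋ = 3.
Subsquare (5′×2.5′, letters a–x): lon ⌊1.8988/0.0833333⌋ = 22 → w; lat ⌊0.3805/0.0416667⌋ = 9 → j.

FJ13wj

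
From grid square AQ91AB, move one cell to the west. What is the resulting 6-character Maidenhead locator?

AQ81xb

Longitude subsquare a = 0; −1 → -1, wraps to 23 = x, carry into square.
Longitude square 9; −1 → 8.
The latitude characters are unchanged.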